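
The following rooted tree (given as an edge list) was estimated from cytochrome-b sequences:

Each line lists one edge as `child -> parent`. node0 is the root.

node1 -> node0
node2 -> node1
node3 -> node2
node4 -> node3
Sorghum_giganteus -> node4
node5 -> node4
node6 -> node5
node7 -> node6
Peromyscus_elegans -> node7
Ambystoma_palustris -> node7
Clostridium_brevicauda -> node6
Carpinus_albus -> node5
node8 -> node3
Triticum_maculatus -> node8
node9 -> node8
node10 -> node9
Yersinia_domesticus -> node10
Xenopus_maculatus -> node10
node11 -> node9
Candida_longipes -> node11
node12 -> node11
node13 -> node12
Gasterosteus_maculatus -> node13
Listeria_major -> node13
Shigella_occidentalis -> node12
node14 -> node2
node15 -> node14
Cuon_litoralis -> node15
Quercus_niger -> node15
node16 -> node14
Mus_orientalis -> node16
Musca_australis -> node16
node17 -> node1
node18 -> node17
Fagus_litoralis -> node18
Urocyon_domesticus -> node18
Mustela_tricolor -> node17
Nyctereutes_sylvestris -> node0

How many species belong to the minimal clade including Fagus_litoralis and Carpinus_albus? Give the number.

The MRCA of Fagus_litoralis and Carpinus_albus is the node subtending ((((Sorghum_giganteus,(((Peromyscus_elegans,Ambystoma_palustris),Clostridium_brevicauda),Carpinus_albus)),(Triticum_maculatus,((Yersinia_domesticus,Xenopus_maculatus),(Candida_longipes,((Gasterosteus_maculatus,Listeria_major),Shigella_occidentalis))))),((Cuon_litoralis,Quercus_niger),(Mus_orientalis,Musca_australis))),((Fagus_litoralis,Urocyon_domesticus),Mustela_tricolor)).
That clade contains 19 terminal taxa: Ambystoma_palustris, Candida_longipes, Carpinus_albus, Clostridium_brevicauda, Cuon_litoralis, Fagus_litoralis, Gasterosteus_maculatus, Listeria_major, Mus_orientalis, Musca_australis, Mustela_tricolor, Peromyscus_elegans, Quercus_niger, Shigella_occidentalis, Sorghum_giganteus, Triticum_maculatus, Urocyon_domesticus, Xenopus_maculatus, Yersinia_domesticus.

19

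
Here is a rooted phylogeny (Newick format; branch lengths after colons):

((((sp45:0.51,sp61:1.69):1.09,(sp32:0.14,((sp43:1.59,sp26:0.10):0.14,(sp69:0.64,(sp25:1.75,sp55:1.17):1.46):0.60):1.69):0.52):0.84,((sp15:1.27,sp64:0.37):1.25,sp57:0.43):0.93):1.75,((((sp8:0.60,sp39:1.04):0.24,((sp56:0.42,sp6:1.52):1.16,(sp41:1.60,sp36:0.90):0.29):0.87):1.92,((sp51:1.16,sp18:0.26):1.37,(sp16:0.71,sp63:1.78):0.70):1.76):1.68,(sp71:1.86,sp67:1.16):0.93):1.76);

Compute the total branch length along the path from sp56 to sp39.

The path runs sp56 → … → MRCA → … → sp39; the MRCA is the node subtending ((sp8,sp39),((sp56,sp6),(sp41,sp36))).
Branch lengths along that path: 0.42 + 1.16 + 0.87 + 0.24 + 1.04 = 3.73.

3.73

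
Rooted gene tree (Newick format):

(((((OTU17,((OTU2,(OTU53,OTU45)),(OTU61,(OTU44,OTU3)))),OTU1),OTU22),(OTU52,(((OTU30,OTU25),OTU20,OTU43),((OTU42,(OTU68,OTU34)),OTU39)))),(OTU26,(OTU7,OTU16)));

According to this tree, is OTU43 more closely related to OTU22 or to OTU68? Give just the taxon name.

OTU68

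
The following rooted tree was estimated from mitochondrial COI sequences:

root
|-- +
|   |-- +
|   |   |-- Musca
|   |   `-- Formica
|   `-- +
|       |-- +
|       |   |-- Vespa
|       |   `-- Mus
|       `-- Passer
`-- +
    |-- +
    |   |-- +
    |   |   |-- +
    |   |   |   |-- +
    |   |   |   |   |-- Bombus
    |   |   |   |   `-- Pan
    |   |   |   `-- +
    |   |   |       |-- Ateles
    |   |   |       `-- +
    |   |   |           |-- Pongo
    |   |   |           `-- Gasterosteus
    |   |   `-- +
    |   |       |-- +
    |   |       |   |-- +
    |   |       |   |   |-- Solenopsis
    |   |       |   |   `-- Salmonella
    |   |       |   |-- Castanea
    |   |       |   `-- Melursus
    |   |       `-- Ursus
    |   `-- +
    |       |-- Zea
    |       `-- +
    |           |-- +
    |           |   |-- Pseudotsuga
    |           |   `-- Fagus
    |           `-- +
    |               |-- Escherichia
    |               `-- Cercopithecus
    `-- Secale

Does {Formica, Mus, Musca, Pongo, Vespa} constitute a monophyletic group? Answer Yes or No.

No

The MRCA of the listed taxa is the root, so the smallest clade containing them is the whole tree.
That clade also contains Ateles, Bombus, Castanea, Cercopithecus, Escherichia, Fagus, Gasterosteus, Melursus, Pan, Passer, Pseudotsuga, Salmonella, Secale, Solenopsis, Ursus, Zea, which are not in the proposed group, so the group is not monophyletic.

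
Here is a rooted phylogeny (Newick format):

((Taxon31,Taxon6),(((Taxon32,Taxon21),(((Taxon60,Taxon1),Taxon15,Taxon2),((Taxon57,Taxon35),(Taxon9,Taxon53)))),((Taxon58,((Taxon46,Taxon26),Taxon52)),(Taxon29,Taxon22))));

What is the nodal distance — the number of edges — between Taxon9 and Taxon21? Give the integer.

6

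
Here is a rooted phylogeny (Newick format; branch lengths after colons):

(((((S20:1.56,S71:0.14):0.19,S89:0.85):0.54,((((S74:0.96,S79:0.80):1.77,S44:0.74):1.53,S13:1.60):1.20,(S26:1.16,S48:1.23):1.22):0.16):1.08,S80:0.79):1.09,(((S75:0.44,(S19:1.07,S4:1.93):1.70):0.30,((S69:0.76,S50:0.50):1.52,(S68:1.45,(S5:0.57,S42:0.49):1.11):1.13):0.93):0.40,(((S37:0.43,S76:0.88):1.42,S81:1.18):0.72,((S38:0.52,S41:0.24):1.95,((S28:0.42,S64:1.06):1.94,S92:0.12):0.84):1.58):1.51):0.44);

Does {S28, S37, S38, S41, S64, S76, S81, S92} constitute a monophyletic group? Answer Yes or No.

Yes

The most recent common ancestor of these taxa subtends (((S37,S76),S81),((S38,S41),((S28,S64),S92))).
That clade has exactly 8 tips — every listed taxon and nothing else — so the group is monophyletic.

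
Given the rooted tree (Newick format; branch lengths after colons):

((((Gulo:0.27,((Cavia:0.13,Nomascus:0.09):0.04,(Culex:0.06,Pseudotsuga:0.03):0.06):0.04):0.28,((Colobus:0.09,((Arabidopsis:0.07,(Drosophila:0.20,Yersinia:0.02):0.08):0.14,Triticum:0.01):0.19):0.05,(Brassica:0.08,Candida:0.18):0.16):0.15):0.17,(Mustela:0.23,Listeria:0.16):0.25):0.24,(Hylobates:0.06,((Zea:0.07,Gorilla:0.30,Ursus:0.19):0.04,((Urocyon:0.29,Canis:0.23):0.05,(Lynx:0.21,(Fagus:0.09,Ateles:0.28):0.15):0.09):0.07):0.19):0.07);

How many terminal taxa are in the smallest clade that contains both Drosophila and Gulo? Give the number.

The MRCA of Drosophila and Gulo is the node subtending ((Gulo,((Cavia,Nomascus),(Culex,Pseudotsuga))),((Colobus,((Arabidopsis,(Drosophila,Yersinia)),Triticum)),(Brassica,Candida))).
That clade contains 12 terminal taxa: Arabidopsis, Brassica, Candida, Cavia, Colobus, Culex, Drosophila, Gulo, Nomascus, Pseudotsuga, Triticum, Yersinia.

12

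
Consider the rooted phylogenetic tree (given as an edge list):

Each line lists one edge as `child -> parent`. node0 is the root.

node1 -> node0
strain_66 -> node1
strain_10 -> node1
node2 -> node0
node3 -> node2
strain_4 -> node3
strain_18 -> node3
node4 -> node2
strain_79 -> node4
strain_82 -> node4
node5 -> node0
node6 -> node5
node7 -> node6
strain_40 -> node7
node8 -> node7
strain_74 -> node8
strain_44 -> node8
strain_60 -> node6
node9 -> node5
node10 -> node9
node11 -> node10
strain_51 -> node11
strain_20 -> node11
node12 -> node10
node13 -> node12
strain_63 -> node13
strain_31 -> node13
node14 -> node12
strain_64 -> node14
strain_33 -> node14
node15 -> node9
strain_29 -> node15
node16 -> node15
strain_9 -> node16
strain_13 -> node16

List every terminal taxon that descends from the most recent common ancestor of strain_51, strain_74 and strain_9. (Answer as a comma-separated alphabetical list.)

Tracing strain_51: it sits inside (strain_51,strain_20).
Tracing strain_74: it sits inside (strain_74,strain_44).
Tracing strain_9: it sits inside (strain_9,strain_13).
The smallest clade enclosing all 3 is (((strain_40,(strain_74,strain_44)),strain_60),(((strain_51,strain_20),((strain_63,strain_31),(strain_64,strain_33))),(strain_29,(strain_9,strain_13)))); the answer is its 13 terminal taxa in alphabetical order.

strain_13, strain_20, strain_29, strain_31, strain_33, strain_40, strain_44, strain_51, strain_60, strain_63, strain_64, strain_74, strain_9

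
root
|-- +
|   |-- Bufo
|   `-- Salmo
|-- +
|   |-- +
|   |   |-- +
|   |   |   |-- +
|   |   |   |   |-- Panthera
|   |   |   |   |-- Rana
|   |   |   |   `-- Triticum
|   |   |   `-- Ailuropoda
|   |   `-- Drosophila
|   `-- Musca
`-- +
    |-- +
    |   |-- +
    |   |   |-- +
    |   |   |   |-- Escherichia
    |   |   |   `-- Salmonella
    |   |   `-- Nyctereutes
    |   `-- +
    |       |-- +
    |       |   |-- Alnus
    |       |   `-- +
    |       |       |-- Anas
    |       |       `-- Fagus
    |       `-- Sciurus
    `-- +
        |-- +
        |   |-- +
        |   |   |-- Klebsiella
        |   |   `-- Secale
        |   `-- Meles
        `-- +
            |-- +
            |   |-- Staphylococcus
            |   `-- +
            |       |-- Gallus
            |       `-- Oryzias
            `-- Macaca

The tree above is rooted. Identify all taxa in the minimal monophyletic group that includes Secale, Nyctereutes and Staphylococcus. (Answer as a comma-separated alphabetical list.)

Tracing Secale: it sits inside (Klebsiella,Secale).
Tracing Nyctereutes: it sits inside ((Escherichia,Salmonella),Nyctereutes).
Tracing Staphylococcus: it sits inside (Staphylococcus,(Gallus,Oryzias)).
The smallest clade enclosing all 3 is ((((Escherichia,Salmonella),Nyctereutes),((Alnus,(Anas,Fagus)),Sciurus)),(((Klebsiella,Secale),Meles),((Staphylococcus,(Gallus,Oryzias)),Macaca))); the answer is its 14 terminal taxa in alphabetical order.

Alnus, Anas, Escherichia, Fagus, Gallus, Klebsiella, Macaca, Meles, Nyctereutes, Oryzias, Salmonella, Sciurus, Secale, Staphylococcus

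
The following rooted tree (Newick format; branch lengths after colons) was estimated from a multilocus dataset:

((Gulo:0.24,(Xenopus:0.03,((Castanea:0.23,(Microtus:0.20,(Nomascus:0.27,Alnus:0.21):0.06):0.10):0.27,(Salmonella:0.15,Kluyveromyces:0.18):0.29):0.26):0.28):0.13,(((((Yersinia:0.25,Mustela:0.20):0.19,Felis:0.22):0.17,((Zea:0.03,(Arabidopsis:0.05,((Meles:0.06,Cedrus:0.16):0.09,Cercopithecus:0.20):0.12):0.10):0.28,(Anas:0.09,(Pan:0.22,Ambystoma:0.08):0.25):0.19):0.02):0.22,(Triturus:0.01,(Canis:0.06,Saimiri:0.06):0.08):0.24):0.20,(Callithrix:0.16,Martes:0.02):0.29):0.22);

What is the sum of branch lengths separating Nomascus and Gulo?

1.48

The path runs Nomascus → … → MRCA → … → Gulo; the MRCA is the node subtending (Gulo,(Xenopus,((Castanea,(Microtus,(Nomascus,Alnus))),(Salmonella,Kluyveromyces)))).
Branch lengths along that path: 0.27 + 0.06 + 0.10 + 0.27 + 0.26 + 0.28 + 0.24 = 1.48.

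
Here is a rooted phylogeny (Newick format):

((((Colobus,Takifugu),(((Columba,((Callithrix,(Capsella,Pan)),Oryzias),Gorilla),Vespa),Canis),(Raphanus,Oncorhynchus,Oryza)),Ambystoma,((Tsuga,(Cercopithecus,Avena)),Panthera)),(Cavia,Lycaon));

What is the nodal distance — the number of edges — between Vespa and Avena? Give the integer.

8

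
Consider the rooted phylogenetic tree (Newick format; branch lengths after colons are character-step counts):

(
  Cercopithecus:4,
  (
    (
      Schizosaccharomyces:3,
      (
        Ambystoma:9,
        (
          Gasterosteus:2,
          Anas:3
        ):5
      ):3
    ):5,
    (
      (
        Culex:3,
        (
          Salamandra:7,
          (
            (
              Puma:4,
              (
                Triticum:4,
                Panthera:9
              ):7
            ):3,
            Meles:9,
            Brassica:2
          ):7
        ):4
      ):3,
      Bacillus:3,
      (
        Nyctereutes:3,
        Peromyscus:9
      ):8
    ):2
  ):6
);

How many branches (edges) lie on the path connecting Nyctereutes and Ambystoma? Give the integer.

The MRCA of Nyctereutes and Ambystoma is the node subtending ((Schizosaccharomyces,(Ambystoma,(Gasterosteus,Anas))),((Culex,(Salamandra,((Puma,(Triticum,Panthera)),Meles,Brassica))),Bacillus,(Nyctereutes,Peromyscus))).
From Nyctereutes up to that node: 3 branches. From Ambystoma up to the same node: 3 branches. Total: 3 + 3 = 6.

6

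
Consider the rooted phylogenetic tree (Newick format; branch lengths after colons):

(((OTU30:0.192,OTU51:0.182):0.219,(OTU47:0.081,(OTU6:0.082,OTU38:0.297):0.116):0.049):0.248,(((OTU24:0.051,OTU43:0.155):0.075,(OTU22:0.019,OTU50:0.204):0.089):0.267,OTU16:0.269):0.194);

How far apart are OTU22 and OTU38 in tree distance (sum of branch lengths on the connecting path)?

1.279

The path runs OTU22 → … → MRCA → … → OTU38; the MRCA is the root of the tree.
Branch lengths along that path: 0.019 + 0.089 + 0.267 + 0.194 + 0.248 + 0.049 + 0.116 + 0.297 = 1.279.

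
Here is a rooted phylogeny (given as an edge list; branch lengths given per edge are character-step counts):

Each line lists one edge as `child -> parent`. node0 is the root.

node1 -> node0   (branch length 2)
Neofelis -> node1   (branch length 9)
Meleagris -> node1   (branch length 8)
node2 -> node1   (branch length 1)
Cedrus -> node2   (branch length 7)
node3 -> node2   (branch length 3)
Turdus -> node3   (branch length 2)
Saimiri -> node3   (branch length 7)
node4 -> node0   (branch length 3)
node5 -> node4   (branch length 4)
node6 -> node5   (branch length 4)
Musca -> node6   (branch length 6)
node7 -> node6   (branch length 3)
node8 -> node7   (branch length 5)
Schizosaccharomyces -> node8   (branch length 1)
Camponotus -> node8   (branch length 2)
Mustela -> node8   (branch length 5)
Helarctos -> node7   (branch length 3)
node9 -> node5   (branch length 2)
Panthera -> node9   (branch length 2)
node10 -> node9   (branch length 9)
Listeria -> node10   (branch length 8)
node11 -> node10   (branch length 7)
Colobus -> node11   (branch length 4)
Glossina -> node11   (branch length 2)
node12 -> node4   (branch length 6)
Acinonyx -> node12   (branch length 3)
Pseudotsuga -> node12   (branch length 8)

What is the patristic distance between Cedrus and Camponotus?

The path runs Cedrus → … → MRCA → … → Camponotus; the MRCA is the root of the tree.
Branch lengths along that path: 7 + 1 + 2 + 3 + 4 + 4 + 3 + 5 + 2 = 31.

31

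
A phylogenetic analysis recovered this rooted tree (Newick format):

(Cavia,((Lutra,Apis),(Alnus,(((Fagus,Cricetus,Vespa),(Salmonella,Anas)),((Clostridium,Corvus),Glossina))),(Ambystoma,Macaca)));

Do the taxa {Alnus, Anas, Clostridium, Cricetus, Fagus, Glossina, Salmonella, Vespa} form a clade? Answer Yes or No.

No

The MRCA of the listed taxa subtends (Alnus,(((Fagus,Cricetus,Vespa),(Salmonella,Anas)),((Clostridium,Corvus),Glossina))).
That clade also contains Corvus, which is not in the proposed group, so the group is not monophyletic.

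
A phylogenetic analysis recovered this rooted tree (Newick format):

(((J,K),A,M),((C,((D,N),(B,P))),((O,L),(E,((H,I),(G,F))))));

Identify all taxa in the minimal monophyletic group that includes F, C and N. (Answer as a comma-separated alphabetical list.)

Tracing F: it sits inside (G,F).
Tracing C: it sits inside (C,((D,N),(B,P))).
Tracing N: it sits inside (D,N).
The smallest clade enclosing all 3 is ((C,((D,N),(B,P))),((O,L),(E,((H,I),(G,F))))); the answer is its 12 terminal taxa in alphabetical order.

B, C, D, E, F, G, H, I, L, N, O, P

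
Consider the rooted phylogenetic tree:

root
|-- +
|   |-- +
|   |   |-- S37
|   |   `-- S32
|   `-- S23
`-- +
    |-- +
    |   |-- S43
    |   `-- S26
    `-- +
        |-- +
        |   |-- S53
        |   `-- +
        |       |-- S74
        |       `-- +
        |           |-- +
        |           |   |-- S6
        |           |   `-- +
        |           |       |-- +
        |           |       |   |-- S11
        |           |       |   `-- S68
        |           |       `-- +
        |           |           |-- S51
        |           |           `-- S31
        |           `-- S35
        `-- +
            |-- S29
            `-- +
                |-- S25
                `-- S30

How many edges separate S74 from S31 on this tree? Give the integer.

6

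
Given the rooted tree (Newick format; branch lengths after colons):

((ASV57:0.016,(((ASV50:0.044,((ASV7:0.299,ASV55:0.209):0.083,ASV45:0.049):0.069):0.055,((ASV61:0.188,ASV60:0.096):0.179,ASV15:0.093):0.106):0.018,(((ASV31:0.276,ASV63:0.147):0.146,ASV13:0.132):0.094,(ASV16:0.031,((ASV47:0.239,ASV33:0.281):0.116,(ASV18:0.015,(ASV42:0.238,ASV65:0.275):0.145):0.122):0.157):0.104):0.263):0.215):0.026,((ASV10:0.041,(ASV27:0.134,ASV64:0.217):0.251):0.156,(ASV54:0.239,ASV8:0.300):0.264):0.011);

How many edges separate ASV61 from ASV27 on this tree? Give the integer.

The MRCA of ASV61 and ASV27 is the root of the tree.
From ASV61 up to that node: 6 branches. From ASV27 up to the same node: 4 branches. Total: 6 + 4 = 10.

10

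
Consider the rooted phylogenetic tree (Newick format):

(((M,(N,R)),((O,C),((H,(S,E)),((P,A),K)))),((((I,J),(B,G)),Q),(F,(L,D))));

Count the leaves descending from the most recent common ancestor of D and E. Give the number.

19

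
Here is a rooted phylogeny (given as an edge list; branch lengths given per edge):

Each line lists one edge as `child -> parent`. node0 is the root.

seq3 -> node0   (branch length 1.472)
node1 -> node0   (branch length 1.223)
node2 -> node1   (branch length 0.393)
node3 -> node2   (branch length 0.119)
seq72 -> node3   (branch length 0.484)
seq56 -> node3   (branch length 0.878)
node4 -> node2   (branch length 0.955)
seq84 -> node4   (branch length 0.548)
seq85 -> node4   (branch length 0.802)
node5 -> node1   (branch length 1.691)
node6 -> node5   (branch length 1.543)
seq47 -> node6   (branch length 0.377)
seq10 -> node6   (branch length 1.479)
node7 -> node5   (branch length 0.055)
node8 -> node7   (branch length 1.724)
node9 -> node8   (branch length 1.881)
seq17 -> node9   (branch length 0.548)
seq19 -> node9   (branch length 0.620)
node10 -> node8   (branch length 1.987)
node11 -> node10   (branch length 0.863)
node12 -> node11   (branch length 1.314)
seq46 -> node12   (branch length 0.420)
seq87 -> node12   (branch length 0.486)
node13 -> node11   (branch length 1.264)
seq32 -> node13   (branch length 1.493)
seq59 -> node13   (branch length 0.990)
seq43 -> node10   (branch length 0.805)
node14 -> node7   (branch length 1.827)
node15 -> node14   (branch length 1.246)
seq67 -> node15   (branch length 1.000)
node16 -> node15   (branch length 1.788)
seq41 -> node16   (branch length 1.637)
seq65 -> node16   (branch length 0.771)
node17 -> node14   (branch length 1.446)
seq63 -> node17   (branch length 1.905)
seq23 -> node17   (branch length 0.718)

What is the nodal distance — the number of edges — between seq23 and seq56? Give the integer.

The MRCA of seq23 and seq56 is the node subtending (((seq72,seq56),(seq84,seq85)),((seq47,seq10),(((seq17,seq19),(((seq46,seq87),(seq32,seq59)),seq43)),((seq67,(seq41,seq65)),(seq63,seq23))))).
From seq23 up to that node: 5 branches. From seq56 up to the same node: 3 branches. Total: 5 + 3 = 8.

8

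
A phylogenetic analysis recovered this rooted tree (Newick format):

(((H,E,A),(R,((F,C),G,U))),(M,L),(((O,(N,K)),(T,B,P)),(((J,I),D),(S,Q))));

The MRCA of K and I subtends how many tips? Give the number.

11

The MRCA of K and I is the node subtending (((O,(N,K)),(T,B,P)),(((J,I),D),(S,Q))).
That clade contains 11 terminal taxa: B, D, I, J, K, N, O, P, Q, S, T.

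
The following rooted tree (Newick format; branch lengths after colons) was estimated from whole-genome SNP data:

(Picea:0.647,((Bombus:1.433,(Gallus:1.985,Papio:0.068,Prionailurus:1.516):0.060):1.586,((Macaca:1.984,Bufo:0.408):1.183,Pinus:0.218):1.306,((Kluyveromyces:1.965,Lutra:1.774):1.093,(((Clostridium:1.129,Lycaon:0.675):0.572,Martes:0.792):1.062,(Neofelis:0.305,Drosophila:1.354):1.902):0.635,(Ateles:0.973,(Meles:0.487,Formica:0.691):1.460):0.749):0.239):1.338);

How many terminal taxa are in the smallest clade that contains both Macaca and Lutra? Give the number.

The MRCA of Macaca and Lutra is the node subtending ((Bombus,(Gallus,Papio,Prionailurus)),((Macaca,Bufo),Pinus),((Kluyveromyces,Lutra),(((Clostridium,Lycaon),Martes),(Neofelis,Drosophila)),(Ateles,(Meles,Formica)))).
That clade contains 17 terminal taxa: Ateles, Bombus, Bufo, Clostridium, Drosophila, Formica, Gallus, Kluyveromyces, Lutra, Lycaon, Macaca, Martes, Meles, Neofelis, Papio, Pinus, Prionailurus.

17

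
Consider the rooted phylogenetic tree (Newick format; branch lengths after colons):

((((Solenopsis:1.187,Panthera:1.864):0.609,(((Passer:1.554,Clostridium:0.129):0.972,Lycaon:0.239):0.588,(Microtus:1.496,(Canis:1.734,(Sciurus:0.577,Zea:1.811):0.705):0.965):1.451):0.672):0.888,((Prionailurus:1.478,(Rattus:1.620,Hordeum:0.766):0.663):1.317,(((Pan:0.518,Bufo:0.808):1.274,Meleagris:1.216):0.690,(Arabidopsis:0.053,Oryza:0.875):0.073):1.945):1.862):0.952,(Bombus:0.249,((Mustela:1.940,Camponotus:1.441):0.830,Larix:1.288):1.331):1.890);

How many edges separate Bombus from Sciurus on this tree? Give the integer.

9

The MRCA of Bombus and Sciurus is the root of the tree.
From Bombus up to that node: 2 branches. From Sciurus up to the same node: 7 branches. Total: 2 + 7 = 9.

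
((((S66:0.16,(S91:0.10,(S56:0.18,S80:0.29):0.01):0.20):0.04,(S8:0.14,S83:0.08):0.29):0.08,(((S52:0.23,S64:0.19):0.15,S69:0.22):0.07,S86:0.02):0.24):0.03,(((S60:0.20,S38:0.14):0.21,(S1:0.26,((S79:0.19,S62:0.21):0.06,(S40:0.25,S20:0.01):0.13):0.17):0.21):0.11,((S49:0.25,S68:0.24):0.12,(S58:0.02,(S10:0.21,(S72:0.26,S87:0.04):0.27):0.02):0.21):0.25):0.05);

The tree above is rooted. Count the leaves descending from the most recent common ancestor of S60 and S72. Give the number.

13

The MRCA of S60 and S72 is the node subtending (((S60,S38),(S1,((S79,S62),(S40,S20)))),((S49,S68),(S58,(S10,(S72,S87))))).
That clade contains 13 terminal taxa: S1, S10, S20, S38, S40, S49, S58, S60, S62, S68, S72, S79, S87.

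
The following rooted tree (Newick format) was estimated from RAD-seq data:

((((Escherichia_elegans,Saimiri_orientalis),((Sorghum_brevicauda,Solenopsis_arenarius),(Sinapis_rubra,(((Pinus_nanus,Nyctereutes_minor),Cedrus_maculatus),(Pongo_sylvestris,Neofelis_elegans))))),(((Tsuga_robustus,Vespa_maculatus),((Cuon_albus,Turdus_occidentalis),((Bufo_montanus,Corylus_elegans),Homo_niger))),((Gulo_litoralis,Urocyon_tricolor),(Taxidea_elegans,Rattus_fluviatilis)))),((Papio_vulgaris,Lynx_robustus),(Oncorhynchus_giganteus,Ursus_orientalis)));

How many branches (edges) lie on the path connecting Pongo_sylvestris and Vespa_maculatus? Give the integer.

The MRCA of Pongo_sylvestris and Vespa_maculatus is the node subtending (((Escherichia_elegans,Saimiri_orientalis),((Sorghum_brevicauda,Solenopsis_arenarius),(Sinapis_rubra,(((Pinus_nanus,Nyctereutes_minor),Cedrus_maculatus),(Pongo_sylvestris,Neofelis_elegans))))),(((Tsuga_robustus,Vespa_maculatus),((Cuon_albus,Turdus_occidentalis),((Bufo_montanus,Corylus_elegans),Homo_niger))),((Gulo_litoralis,Urocyon_tricolor),(Taxidea_elegans,Rattus_fluviatilis)))).
From Pongo_sylvestris up to that node: 6 branches. From Vespa_maculatus up to the same node: 4 branches. Total: 6 + 4 = 10.

10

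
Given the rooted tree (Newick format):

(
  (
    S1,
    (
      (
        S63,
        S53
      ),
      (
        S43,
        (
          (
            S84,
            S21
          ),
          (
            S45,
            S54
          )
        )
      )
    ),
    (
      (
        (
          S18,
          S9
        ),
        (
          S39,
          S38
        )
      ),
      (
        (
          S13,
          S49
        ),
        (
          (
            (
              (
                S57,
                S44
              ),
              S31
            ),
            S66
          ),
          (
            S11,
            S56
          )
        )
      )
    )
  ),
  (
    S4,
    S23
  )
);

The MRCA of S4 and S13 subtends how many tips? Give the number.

22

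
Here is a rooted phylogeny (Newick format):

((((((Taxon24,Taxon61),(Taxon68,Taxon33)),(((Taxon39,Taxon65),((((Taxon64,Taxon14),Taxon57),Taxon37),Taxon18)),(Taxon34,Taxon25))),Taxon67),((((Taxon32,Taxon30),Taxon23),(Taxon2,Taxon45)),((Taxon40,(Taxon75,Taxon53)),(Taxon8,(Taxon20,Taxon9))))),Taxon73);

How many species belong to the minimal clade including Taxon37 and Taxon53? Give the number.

The MRCA of Taxon37 and Taxon53 is the node subtending (((((Taxon24,Taxon61),(Taxon68,Taxon33)),(((Taxon39,Taxon65),((((Taxon64,Taxon14),Taxon57),Taxon37),Taxon18)),(Taxon34,Taxon25))),Taxon67),((((Taxon32,Taxon30),Taxon23),(Taxon2,Taxon45)),((Taxon40,(Taxon75,Taxon53)),(Taxon8,(Taxon20,Taxon9))))).
That clade contains 25 terminal taxa: Taxon14, Taxon18, Taxon2, Taxon20, Taxon23, Taxon24, Taxon25, Taxon30, Taxon32, Taxon33, Taxon34, Taxon37, Taxon39, Taxon40, Taxon45, Taxon53, Taxon57, Taxon61, Taxon64, Taxon65, Taxon67, Taxon68, Taxon75, Taxon8, Taxon9.

25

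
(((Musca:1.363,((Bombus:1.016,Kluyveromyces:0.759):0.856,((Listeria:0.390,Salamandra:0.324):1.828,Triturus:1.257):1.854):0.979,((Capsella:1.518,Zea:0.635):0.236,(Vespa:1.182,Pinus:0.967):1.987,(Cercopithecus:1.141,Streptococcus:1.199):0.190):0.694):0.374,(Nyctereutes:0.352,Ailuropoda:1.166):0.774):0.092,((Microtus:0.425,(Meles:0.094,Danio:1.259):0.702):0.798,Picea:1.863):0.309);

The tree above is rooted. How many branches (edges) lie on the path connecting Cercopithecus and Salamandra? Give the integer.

The MRCA of Cercopithecus and Salamandra is the node subtending (Musca,((Bombus,Kluyveromyces),((Listeria,Salamandra),Triturus)),((Capsella,Zea),(Vespa,Pinus),(Cercopithecus,Streptococcus))).
From Cercopithecus up to that node: 3 branches. From Salamandra up to the same node: 4 branches. Total: 3 + 4 = 7.

7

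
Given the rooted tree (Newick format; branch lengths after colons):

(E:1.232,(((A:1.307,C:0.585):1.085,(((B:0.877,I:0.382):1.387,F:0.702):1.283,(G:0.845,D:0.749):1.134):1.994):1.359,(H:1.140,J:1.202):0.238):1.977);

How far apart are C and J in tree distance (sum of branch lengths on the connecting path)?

The path runs C → … → MRCA → … → J; the MRCA is the node subtending (((A,C),(((B,I),F),(G,D))),(H,J)).
Branch lengths along that path: 0.585 + 1.085 + 1.359 + 0.238 + 1.202 = 4.469.

4.469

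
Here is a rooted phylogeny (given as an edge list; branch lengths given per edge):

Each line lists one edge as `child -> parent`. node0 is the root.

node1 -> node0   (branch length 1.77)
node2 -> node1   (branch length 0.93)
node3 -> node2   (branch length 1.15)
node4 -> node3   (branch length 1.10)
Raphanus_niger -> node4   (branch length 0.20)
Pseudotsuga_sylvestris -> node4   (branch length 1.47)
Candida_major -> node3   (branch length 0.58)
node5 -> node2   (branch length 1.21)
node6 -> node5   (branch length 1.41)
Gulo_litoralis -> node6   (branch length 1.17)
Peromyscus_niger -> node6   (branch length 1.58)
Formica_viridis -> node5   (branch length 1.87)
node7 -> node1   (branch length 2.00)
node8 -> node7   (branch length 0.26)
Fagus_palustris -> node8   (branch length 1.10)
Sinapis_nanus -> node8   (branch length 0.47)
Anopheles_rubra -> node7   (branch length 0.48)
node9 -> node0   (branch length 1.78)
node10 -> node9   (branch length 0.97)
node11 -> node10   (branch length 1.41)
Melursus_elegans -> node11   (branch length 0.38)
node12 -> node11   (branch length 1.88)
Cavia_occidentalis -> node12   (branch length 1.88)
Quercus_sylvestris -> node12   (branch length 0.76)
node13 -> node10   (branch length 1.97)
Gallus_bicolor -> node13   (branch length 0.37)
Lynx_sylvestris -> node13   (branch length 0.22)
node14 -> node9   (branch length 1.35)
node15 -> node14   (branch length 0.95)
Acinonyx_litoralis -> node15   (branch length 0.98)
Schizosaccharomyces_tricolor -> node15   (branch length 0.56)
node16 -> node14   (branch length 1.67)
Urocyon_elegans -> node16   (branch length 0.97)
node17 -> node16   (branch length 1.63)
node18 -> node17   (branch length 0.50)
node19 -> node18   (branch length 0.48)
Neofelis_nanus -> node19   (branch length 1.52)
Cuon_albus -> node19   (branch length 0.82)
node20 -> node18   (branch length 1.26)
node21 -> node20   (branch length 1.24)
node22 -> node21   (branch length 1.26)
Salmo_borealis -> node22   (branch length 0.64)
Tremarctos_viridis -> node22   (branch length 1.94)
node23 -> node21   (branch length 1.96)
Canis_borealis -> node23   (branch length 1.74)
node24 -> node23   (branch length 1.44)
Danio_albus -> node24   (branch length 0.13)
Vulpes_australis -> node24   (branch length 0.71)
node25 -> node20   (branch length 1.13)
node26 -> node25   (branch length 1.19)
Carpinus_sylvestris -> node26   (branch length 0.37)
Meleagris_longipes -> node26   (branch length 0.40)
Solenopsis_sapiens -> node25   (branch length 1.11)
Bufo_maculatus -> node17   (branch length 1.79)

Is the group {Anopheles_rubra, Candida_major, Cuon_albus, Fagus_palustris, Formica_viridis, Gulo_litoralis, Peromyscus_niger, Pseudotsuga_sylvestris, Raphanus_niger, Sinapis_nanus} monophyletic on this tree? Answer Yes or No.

The MRCA of the listed taxa is the root, so the smallest clade containing them is the whole tree.
That clade also contains Acinonyx_litoralis, Bufo_maculatus, Canis_borealis, Carpinus_sylvestris, Cavia_occidentalis, Danio_albus, Gallus_bicolor, Lynx_sylvestris, Meleagris_longipes, Melursus_elegans, Neofelis_nanus, Quercus_sylvestris, Salmo_borealis, Schizosaccharomyces_tricolor, Solenopsis_sapiens, Tremarctos_viridis, Urocyon_elegans, Vulpes_australis, which are not in the proposed group, so the group is not monophyletic.

No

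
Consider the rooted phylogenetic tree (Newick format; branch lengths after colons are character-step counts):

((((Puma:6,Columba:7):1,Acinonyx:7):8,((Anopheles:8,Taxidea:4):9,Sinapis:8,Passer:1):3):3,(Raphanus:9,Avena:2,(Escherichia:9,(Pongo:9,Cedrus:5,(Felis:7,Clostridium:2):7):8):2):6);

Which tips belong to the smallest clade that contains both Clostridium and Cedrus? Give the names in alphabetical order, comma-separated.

Cedrus, Clostridium, Felis, Pongo

Tracing Clostridium: it sits inside (Felis,Clostridium).
Tracing Cedrus: it sits inside (Pongo,Cedrus,(Felis,Clostridium)).
The smallest clade enclosing both is (Pongo,Cedrus,(Felis,Clostridium)); the answer is its 4 terminal taxa in alphabetical order.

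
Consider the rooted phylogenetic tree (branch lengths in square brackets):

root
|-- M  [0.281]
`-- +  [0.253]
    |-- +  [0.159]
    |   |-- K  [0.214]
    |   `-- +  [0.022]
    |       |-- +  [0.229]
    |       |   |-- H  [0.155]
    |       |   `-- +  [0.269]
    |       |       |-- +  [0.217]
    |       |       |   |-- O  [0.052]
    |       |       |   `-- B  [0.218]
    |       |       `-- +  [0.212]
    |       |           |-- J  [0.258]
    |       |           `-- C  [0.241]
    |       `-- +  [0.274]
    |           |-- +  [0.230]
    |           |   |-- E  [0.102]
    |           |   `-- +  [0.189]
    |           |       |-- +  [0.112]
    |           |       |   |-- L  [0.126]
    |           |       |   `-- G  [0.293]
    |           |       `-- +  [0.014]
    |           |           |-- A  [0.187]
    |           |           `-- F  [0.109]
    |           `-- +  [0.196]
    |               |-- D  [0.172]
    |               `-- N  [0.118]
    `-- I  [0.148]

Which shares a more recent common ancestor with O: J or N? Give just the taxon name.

J

The MRCA of O and J subtends ((O,B),(J,C)) (4 taxa).
The MRCA of O and N subtends ((H,((O,B),(J,C))),((E,((L,G),(A,F))),(D,N))) (12 taxa).
The first is nested inside the second, so O shares a more recent common ancestor with J.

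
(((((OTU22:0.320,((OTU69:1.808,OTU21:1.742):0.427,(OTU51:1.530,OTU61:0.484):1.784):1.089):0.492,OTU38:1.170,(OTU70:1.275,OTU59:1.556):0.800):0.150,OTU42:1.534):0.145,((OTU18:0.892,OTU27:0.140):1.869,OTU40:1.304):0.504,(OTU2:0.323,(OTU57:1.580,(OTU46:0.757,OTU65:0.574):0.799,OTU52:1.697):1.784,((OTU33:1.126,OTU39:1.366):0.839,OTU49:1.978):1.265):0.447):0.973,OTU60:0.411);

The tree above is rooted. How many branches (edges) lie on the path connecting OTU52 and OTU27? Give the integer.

6

The MRCA of OTU52 and OTU27 is the node subtending ((((OTU22,((OTU69,OTU21),(OTU51,OTU61))),OTU38,(OTU70,OTU59)),OTU42),((OTU18,OTU27),OTU40),(OTU2,(OTU57,(OTU46,OTU65),OTU52),((OTU33,OTU39),OTU49))).
From OTU52 up to that node: 3 branches. From OTU27 up to the same node: 3 branches. Total: 3 + 3 = 6.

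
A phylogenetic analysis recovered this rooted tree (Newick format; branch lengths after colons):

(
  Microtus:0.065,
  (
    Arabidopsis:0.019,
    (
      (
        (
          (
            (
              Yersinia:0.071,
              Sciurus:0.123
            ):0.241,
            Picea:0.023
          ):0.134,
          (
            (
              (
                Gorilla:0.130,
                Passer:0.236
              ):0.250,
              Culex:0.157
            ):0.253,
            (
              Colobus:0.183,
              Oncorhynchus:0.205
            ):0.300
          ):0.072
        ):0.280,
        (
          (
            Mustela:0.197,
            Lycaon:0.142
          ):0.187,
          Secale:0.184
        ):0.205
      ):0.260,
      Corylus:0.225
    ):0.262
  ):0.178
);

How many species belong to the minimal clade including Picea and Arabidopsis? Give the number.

The MRCA of Picea and Arabidopsis is the node subtending (Arabidopsis,(((((Yersinia,Sciurus),Picea),(((Gorilla,Passer),Culex),(Colobus,Oncorhynchus))),((Mustela,Lycaon),Secale)),Corylus)).
That clade contains 13 terminal taxa: Arabidopsis, Colobus, Corylus, Culex, Gorilla, Lycaon, Mustela, Oncorhynchus, Passer, Picea, Sciurus, Secale, Yersinia.

13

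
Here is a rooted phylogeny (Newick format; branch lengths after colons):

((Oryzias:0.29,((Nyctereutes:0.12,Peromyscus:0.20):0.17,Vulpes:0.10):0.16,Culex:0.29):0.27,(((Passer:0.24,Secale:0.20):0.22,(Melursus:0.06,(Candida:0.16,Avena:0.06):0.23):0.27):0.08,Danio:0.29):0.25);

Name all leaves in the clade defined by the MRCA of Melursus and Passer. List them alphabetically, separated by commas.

Avena, Candida, Melursus, Passer, Secale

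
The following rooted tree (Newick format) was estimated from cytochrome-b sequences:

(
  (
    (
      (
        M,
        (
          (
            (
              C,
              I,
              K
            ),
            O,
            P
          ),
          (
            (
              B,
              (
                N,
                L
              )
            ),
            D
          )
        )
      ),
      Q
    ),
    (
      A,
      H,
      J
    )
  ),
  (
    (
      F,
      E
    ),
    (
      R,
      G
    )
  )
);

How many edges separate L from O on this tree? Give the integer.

The MRCA of L and O is the node subtending (((C,I,K),O,P),((B,(N,L)),D)).
From L up to that node: 4 branches. From O up to the same node: 2 branches. Total: 4 + 2 = 6.

6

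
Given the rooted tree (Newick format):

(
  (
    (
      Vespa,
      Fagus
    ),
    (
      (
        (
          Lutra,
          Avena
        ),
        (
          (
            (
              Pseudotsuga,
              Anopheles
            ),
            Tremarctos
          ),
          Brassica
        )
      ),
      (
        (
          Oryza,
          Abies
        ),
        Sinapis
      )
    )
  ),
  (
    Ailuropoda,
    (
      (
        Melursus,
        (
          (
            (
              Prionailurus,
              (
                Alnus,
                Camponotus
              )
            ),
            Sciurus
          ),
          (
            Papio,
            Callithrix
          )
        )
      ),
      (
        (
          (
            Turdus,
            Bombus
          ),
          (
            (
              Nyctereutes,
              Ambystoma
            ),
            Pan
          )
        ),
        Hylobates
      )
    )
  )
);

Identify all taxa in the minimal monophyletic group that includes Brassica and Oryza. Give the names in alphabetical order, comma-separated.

Abies, Anopheles, Avena, Brassica, Lutra, Oryza, Pseudotsuga, Sinapis, Tremarctos

Tracing Brassica: it sits inside (((Pseudotsuga,Anopheles),Tremarctos),Brassica).
Tracing Oryza: it sits inside (Oryza,Abies).
The smallest clade enclosing both is (((Lutra,Avena),(((Pseudotsuga,Anopheles),Tremarctos),Brassica)),((Oryza,Abies),Sinapis)); the answer is its 9 terminal taxa in alphabetical order.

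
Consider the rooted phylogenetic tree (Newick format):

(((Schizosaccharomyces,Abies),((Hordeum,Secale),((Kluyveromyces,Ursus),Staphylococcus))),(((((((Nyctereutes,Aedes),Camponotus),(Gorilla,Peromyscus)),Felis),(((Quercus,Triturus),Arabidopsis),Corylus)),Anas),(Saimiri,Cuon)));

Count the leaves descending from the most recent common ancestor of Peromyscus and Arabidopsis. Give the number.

The MRCA of Peromyscus and Arabidopsis is the node subtending (((((Nyctereutes,Aedes),Camponotus),(Gorilla,Peromyscus)),Felis),(((Quercus,Triturus),Arabidopsis),Corylus)).
That clade contains 10 terminal taxa: Aedes, Arabidopsis, Camponotus, Corylus, Felis, Gorilla, Nyctereutes, Peromyscus, Quercus, Triturus.

10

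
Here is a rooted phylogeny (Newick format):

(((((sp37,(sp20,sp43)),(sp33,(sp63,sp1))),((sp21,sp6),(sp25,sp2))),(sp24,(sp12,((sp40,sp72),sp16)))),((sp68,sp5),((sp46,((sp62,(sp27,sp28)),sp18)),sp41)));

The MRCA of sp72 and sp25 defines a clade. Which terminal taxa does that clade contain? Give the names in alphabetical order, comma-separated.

sp1, sp12, sp16, sp2, sp20, sp21, sp24, sp25, sp33, sp37, sp40, sp43, sp6, sp63, sp72

Tracing sp72: it sits inside (sp40,sp72).
Tracing sp25: it sits inside (sp25,sp2).
The smallest clade enclosing both is ((((sp37,(sp20,sp43)),(sp33,(sp63,sp1))),((sp21,sp6),(sp25,sp2))),(sp24,(sp12,((sp40,sp72),sp16)))); the answer is its 15 terminal taxa in alphabetical order.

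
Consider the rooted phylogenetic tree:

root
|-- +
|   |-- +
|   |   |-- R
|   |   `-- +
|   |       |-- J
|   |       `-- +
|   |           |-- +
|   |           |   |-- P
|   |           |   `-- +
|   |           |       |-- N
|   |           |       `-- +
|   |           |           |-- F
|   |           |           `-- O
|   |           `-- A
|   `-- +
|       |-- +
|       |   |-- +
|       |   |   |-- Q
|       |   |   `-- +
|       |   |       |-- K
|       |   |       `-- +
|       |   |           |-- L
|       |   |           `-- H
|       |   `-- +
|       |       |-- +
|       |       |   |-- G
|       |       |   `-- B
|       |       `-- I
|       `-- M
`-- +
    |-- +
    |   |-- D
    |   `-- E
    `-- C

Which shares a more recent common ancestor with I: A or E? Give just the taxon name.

The MRCA of I and A subtends ((R,(J,((P,(N,(F,O))),A))),(((Q,(K,(L,H))),((G,B),I)),M)) (15 taxa).
The MRCA of I and E is the root, subtending the entire tree (18 taxa).
The first is nested inside the second, so I shares a more recent common ancestor with A.

A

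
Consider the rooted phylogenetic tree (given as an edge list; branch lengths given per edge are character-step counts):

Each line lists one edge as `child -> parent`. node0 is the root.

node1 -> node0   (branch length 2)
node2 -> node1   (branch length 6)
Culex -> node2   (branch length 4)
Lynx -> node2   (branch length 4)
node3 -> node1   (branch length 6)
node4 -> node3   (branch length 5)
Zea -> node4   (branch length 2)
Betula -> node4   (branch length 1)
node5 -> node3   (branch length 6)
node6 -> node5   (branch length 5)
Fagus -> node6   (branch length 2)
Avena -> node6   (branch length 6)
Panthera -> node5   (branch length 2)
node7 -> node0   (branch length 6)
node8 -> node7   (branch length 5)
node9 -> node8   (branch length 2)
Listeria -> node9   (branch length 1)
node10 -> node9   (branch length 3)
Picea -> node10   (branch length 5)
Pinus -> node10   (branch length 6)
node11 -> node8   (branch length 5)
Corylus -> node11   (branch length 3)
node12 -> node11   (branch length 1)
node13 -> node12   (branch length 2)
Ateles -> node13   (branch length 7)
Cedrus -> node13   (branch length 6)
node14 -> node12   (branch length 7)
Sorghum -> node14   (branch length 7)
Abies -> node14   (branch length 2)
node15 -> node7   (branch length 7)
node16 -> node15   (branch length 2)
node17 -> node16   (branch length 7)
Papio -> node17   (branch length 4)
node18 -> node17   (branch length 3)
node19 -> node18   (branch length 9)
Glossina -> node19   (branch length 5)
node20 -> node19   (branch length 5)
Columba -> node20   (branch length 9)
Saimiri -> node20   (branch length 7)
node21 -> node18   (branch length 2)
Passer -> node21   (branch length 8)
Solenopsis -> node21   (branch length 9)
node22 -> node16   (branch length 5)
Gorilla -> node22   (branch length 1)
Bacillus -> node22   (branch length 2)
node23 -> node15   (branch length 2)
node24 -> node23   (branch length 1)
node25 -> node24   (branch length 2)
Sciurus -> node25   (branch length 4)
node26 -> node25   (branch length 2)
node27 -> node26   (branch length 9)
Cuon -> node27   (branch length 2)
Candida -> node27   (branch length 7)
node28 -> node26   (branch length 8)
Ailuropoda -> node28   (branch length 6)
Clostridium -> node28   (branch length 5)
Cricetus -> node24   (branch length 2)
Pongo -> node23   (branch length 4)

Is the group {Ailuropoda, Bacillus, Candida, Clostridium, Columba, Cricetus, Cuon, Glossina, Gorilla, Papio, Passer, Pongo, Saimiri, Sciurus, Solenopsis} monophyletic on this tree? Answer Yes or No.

Yes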